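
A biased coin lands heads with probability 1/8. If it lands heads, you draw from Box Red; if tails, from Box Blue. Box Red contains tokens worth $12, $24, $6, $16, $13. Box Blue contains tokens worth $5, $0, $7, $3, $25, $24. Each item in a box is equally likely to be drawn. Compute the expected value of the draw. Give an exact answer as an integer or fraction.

E[X | Box Red] = (12 + 24 + 6 + 16 + 13)/5 = 71/5
E[X | Box Blue] = (5 + 0 + 7 + 3 + 25 + 24)/6 = 32/3
E[X] = (1/8)·71/5 + (7/8)·32/3 = 1333/120

1333/120 dollars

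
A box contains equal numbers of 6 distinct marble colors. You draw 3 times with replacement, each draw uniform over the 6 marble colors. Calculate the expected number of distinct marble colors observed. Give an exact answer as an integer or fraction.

Let Xⱼ=1 if type j appears at least once. P(Xⱼ=1) = 1 − ((6−1)/6)^3 = 91/216.
E[#distinct] = 6·91/216 = 91/36.

91/36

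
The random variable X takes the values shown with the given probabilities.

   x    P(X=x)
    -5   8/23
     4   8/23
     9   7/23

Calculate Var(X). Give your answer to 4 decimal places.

E[X] = (8/23)·(-5) + (8/23)·4 + (7/23)·9 = 55/23
E[X²] = (8/23)·25 + (8/23)·16 + (7/23)·81 = 895/23
Var(X) = 895/23 − (55/23)² = 17560/529 ≈ 33.1947

33.1947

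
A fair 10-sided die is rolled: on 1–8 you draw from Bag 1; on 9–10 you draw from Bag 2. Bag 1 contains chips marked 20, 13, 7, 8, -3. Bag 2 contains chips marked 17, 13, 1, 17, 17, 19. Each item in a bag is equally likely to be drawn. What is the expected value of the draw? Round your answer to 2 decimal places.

E[X | Bag 1] = (20 + 13 + 7 + 8 − 3)/5 = 9
E[X | Bag 2] = (17 + 13 + 1 + 17 + 17 + 19)/6 = 14
E[X] = (4/5)·9 + (1/5)·14 = 10 ≈ 10.00

10.00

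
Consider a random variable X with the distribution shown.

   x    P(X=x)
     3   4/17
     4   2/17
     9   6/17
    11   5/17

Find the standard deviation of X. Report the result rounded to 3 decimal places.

E[X] = 129/17, E[X²] = 1159/17
Var(X) = E[X²] − (E[X])² = 1159/17 − 16641/289 = 3062/289
SD(X) = √(3062/289) ≈ 3.255

3.255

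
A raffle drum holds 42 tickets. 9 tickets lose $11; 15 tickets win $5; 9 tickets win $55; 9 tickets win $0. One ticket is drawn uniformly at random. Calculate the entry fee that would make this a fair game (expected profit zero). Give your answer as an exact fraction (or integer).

E[payout] = (9/42)·(-11) + (15/42)·5 + (9/42)·55 + (9/42)·0 = 157/14
Fair fee = E[payout] = 157/14

157/14 dollars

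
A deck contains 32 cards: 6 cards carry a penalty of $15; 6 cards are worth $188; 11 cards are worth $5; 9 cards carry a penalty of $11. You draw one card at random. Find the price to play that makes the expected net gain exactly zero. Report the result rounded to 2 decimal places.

$31.06

E[payout] = (6/32)·(-15) + (6/32)·188 + (11/32)·5 + (9/32)·(-11) = 497/16
Fair fee = E[payout] = 497/16 ≈ $31.06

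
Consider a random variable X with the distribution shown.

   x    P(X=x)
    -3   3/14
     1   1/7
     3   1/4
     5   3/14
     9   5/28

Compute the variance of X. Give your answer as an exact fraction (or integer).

E[X] = (3/14)·(-3) + (1/7)·1 + (1/4)·3 + (3/14)·5 + (5/28)·9 = 41/14
E[X²] = (3/14)·9 + (1/7)·1 + (1/4)·9 + (3/14)·25 + (5/28)·81 = 169/7
Var(X) = 169/7 − (41/14)² = 3051/196

3051/196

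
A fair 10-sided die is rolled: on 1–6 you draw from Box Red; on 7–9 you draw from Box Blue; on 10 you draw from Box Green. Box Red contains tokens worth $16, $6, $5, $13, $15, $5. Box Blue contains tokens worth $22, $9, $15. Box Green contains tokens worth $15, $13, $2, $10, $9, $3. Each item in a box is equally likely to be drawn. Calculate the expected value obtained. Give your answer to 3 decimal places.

$11.467

E[X | Box Red] = (16 + 6 + 5 + 13 + 15 + 5)/6 = 10
E[X | Box Blue] = (22 + 9 + 15)/3 = 46/3
E[X | Box Green] = (15 + 13 + 2 + 10 + 9 + 3)/6 = 26/3
E[X] = (3/5)·10 + (3/10)·46/3 + (1/10)·26/3 = 172/15 ≈ 11.467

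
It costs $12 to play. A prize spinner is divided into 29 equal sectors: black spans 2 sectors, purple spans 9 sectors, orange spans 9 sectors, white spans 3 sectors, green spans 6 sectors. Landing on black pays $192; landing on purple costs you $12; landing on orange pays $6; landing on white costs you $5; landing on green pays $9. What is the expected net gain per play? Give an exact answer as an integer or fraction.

21/29 dollars

E[payout] = (2/29)·192 + (9/29)·(-12) + (9/29)·6 + (3/29)·(-5) + (6/29)·9 = 369/29
Expected profit = 369/29 − 12 = 21/29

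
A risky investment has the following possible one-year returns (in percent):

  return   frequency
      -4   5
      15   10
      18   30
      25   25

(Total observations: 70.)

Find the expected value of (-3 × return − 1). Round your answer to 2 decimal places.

Total = 70, so P(return=-4) = 5/70, etc.
E[-3x-1] = (1/14)·11 + (1/7)·(-46) + (3/7)·(-55) + (5/14)·(-76)
     = -113/2 ≈ -56.50

-56.50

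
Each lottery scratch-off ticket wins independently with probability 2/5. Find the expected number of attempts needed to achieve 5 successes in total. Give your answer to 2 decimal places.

By linearity (sum of 5 independent geometric waits), E[trials] = 5/p = 5/(2/5) = 25/2.
≈ 12.50

12.50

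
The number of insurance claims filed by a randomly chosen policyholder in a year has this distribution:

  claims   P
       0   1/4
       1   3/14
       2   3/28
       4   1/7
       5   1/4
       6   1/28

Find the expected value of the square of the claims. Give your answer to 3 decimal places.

E[X²] = (1/4)·0 + (3/14)·1 + (3/28)·4 + (1/7)·16 + (1/4)·25 + (1/28)·36
     = 293/28 ≈ 10.464

10.464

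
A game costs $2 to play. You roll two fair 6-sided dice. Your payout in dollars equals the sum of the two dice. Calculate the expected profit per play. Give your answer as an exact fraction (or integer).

Distribution of the sum of the two dice: 2 w.p. 1/36, 3 w.p. 1/18, 4 w.p. 1/12, 5 w.p. 1/9, 6 w.p. 5/36, 7 w.p. 1/6, …
E[payout] = (1/36)·2 + (1/18)·3 + (1/12)·4 + (1/9)·5 + (5/36)·6 + (1/6)·7 + (5/36)·8 + (1/9)·9 + (1/12)·10 + (1/18)·11 + (1/36)·12 = 7
Expected profit = 7 − 2 = 5

$5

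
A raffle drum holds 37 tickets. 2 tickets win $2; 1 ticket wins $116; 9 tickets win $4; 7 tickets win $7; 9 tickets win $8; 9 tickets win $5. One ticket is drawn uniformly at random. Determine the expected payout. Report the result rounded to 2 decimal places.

E[payout] = (2/37)·2 + (1/37)·116 + (9/37)·4 + (7/37)·7 + (9/37)·8 + (9/37)·5 = 322/37
≈ $8.70

$8.70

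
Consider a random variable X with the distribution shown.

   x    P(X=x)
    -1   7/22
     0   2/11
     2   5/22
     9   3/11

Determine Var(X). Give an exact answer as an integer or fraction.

E[X] = (7/22)·(-1) + (2/11)·0 + (5/22)·2 + (3/11)·9 = 57/22
E[X²] = (7/22)·1 + (2/11)·0 + (5/22)·4 + (3/11)·81 = 513/22
Var(X) = 513/22 − (57/22)² = 8037/484

8037/484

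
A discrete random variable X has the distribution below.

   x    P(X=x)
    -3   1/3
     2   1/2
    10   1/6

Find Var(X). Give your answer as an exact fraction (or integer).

E[X] = (1/3)·(-3) + (1/2)·2 + (1/6)·10 = 5/3
E[X²] = (1/3)·9 + (1/2)·4 + (1/6)·100 = 65/3
Var(X) = 65/3 − (5/3)² = 170/9

170/9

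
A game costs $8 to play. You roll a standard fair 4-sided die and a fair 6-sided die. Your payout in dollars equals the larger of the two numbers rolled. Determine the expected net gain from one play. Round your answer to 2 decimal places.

Distribution of the larger of the two numbers rolled: 1 w.p. 1/24, 2 w.p. 1/8, 3 w.p. 5/24, 4 w.p. 7/24, 5 w.p. 1/6, 6 w.p. 1/6
E[payout] = (1/24)·1 + (1/8)·2 + (5/24)·3 + (7/24)·4 + (1/6)·5 + (1/6)·6 = 47/12
Expected profit = 47/12 − 8 = -49/12 ≈ -$4.08

-$4.08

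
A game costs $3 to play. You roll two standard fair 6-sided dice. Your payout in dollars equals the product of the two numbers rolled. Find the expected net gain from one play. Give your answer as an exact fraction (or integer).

Distribution of the product of the two numbers rolled: 1 w.p. 1/36, 2 w.p. 1/18, 3 w.p. 1/18, 4 w.p. 1/12, 5 w.p. 1/18, 6 w.p. 1/9, …
E[payout] = (1/36)·1 + (1/18)·2 + (1/18)·3 + (1/12)·4 + (1/18)·5 + (1/9)·6 + (1/18)·8 + (1/36)·9 + (1/18)·10 + (1/9)·12 + (1/18)·15 + (1/36)·16 + (1/18)·18 + (1/18)·20 + (1/18)·24 + (1/36)·25 + (1/18)·30 + (1/36)·36 = 49/4
Expected profit = 49/4 − 3 = 37/4

37/4 dollars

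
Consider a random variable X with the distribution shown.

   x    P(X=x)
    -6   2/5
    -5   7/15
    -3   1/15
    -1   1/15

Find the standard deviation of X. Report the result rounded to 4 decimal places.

E[X] = -5, E[X²] = 401/15
Var(X) = E[X²] − (E[X])² = 401/15 − 25 = 26/15
SD(X) = √(26/15) ≈ 1.3166

1.3166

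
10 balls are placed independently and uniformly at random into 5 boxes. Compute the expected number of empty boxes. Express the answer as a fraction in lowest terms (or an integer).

1048576/1953125

Let Xⱼ=1 if box j is empty. P(Xⱼ=1) = ((5-1)/5)^10 = 1048576/9765625.
By linearity, E[#empty] = 5·1048576/9765625 = 1048576/1953125.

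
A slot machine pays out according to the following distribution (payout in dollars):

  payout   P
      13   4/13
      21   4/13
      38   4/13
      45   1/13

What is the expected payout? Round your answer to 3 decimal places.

$25.615

E[X] = (4/13)·13 + (4/13)·21 + (4/13)·38 + (1/13)·45
     = 333/13 ≈ 25.615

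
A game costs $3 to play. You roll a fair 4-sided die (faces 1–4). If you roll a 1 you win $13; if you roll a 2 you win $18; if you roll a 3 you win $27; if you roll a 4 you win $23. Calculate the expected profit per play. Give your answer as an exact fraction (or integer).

69/4 dollars

E[payout] = (1/4)·13 + (1/4)·18 + (1/4)·23 + (1/4)·27 = 81/4
Expected profit = 81/4 − 3 = 69/4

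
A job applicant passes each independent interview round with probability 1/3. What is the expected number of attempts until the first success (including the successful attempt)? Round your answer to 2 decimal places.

For a geometric distribution, E[trials] = 1/p = 1/(1/3) = 3.
≈ 3.00

3.00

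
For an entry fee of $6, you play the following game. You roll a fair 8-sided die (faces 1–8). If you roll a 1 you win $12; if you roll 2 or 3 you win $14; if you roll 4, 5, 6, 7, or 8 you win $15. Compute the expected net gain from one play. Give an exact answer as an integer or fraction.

E[payout] = (1/8)·12 + (1/4)·14 + (5/8)·15 = 115/8
Expected profit = 115/8 − 6 = 67/8

67/8 dollars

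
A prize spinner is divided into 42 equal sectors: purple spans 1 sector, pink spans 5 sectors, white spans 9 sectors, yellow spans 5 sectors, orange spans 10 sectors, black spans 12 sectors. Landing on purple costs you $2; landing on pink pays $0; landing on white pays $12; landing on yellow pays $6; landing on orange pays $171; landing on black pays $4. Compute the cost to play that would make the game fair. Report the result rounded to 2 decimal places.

$45.10

E[payout] = (1/42)·(-2) + (5/42)·0 + (9/42)·12 + (5/42)·6 + (10/42)·171 + (12/42)·4 = 947/21
Fair fee = E[payout] = 947/21 ≈ $45.10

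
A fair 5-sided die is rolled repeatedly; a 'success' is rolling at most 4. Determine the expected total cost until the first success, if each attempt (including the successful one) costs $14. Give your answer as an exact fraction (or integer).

35/2 dollars

E[#attempts] = 1/p = 5/4; E[cost] = 14·5/4 = 35/2.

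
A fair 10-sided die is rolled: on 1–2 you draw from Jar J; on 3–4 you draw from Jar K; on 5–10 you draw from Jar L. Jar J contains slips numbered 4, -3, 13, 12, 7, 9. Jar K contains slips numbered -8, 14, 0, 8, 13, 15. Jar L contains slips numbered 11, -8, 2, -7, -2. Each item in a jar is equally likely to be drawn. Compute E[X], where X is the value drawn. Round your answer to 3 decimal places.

E[X | Jar J] = (4 − 3 + 13 + 12 + 7 + 9)/6 = 7
E[X | Jar K] = (-8 + 14 + 0 + 8 + 13 + 15)/6 = 7
E[X | Jar L] = (11 − 8 + 2 − 7 − 2)/5 = -4/5
E[X] = (1/5)·7 + (1/5)·7 + (3/5)·(-4/5) = 58/25 ≈ 2.320

2.320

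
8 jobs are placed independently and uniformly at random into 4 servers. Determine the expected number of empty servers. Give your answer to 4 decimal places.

0.4005

Let Xⱼ=1 if server j is empty. P(Xⱼ=1) = ((4-1)/4)^8 = 6561/65536.
By linearity, E[#empty] = 4·6561/65536 = 6561/16384.
≈ 0.4005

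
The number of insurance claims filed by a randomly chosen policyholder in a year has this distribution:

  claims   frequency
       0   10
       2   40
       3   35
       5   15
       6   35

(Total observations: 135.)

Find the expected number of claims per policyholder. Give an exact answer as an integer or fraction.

Total = 135, so P(claims=0) = 10/135, etc.
E[X] = (2/27)·0 + (8/27)·2 + (7/27)·3 + (1/9)·5 + (7/27)·6
     = 94/27

94/27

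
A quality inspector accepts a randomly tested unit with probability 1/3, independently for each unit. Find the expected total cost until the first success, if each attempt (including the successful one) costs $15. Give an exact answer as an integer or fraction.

E[#attempts] = 1/p = 3; E[cost] = 15·3 = 45.

$45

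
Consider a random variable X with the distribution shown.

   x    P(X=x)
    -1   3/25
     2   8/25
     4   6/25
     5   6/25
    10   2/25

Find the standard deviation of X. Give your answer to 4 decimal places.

E[X] = 87/25, E[X²] = 481/25
Var(X) = E[X²] − (E[X])² = 481/25 − 7569/625 = 4456/625
SD(X) = √(4456/625) ≈ 2.6701

2.6701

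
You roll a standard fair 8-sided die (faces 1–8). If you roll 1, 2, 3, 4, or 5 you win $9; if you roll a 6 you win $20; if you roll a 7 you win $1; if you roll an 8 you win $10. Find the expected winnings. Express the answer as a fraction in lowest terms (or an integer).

E[payout] = (1/8)·1 + (5/8)·9 + (1/8)·10 + (1/8)·20 = 19/2

19/2 dollars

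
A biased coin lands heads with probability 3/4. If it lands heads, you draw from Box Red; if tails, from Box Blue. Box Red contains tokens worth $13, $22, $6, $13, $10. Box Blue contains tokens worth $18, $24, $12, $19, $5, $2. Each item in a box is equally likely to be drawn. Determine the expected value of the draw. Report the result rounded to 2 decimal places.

E[X | Box Red] = (13 + 22 + 6 + 13 + 10)/5 = 64/5
E[X | Box Blue] = (18 + 24 + 12 + 19 + 5 + 2)/6 = 40/3
E[X] = (3/4)·64/5 + (1/4)·40/3 = 194/15 ≈ 12.93

$12.93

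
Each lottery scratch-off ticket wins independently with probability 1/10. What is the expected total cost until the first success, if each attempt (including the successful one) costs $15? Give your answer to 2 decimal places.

$150.00

E[#attempts] = 1/p = 10; E[cost] = 15·10 = 150.
≈ 150.00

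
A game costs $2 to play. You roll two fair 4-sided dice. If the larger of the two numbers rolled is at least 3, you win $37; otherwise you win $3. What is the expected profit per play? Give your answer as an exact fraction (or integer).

E[payout] = (1/4)·3 + (3/4)·37 = 57/2
Expected profit = 57/2 − 2 = 53/2

53/2 dollars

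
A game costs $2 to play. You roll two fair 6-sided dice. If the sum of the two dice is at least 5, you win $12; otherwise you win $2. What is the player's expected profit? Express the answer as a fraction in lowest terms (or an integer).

E[payout] = (1/6)·2 + (5/6)·12 = 31/3
Expected profit = 31/3 − 2 = 25/3

25/3 dollars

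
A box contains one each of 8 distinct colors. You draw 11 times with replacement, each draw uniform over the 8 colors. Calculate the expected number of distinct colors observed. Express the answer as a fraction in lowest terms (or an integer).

6612607849/1073741824

Let Xⱼ=1 if type j appears at least once. P(Xⱼ=1) = 1 − ((8−1)/8)^11 = 6612607849/8589934592.
E[#distinct] = 8·6612607849/8589934592 = 6612607849/1073741824.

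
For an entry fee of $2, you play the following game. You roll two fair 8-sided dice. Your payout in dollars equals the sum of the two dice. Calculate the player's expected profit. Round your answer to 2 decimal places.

$7.00

Distribution of the sum of the two dice: 2 w.p. 1/64, 3 w.p. 1/32, 4 w.p. 3/64, 5 w.p. 1/16, 6 w.p. 5/64, 7 w.p. 3/32, …
E[payout] = (1/64)·2 + (1/32)·3 + (3/64)·4 + (1/16)·5 + (5/64)·6 + (3/32)·7 + (7/64)·8 + (1/8)·9 + (7/64)·10 + (3/32)·11 + (5/64)·12 + (1/16)·13 + (3/64)·14 + (1/32)·15 + (1/64)·16 = 9
Expected profit = 9 − 2 = 7 ≈ $7.00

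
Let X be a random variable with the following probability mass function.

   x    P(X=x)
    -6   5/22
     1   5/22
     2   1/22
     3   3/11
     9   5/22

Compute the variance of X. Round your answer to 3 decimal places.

E[X] = (5/22)·(-6) + (5/22)·1 + (1/22)·2 + (3/11)·3 + (5/22)·9 = 20/11
E[X²] = (5/22)·36 + (5/22)·1 + (1/22)·4 + (3/11)·9 + (5/22)·81 = 324/11
Var(X) = 324/11 − (20/11)² = 3164/121 ≈ 26.149

26.149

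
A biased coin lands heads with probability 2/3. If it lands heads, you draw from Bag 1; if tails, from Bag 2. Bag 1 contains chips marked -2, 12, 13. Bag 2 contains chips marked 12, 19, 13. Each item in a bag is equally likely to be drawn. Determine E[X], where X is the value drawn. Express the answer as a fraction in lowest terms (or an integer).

E[X | Bag 1] = (-2 + 12 + 13)/3 = 23/3
E[X | Bag 2] = (12 + 19 + 13)/3 = 44/3
E[X] = (2/3)·23/3 + (1/3)·44/3 = 10

10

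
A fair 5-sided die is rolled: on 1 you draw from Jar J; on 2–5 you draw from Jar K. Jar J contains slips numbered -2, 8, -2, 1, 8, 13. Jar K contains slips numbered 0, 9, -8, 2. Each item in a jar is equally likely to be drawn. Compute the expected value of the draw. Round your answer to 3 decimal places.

E[X | Jar J] = (-2 + 8 − 2 + 1 + 8 + 13)/6 = 13/3
E[X | Jar K] = (0 + 9 − 8 + 2)/4 = 3/4
E[X] = (1/5)·13/3 + (4/5)·3/4 = 22/15 ≈ 1.467

1.467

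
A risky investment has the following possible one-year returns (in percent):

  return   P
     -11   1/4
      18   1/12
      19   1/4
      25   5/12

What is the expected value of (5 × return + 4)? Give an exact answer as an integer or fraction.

883/12

E[5x+4] = (1/4)·(-51) + (1/12)·94 + (1/4)·99 + (5/12)·129
     = 883/12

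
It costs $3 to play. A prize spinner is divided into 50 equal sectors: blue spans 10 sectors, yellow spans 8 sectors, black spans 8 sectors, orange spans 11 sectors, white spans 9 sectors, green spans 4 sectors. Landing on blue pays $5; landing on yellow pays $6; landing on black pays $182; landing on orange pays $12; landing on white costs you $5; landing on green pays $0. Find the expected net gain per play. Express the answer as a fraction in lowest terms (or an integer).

E[payout] = (10/50)·5 + (8/50)·6 + (8/50)·182 + (11/50)·12 + (9/50)·(-5) + (4/50)·0 = 1641/50
Expected profit = 1641/50 − 3 = 1491/50

1491/50 dollars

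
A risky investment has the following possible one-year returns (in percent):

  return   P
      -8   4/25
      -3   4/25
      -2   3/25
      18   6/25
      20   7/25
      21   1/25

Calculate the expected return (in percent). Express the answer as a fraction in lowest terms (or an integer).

219/25

E[X] = (4/25)·(-8) + (4/25)·(-3) + (3/25)·(-2) + (6/25)·18 + (7/25)·20 + (1/25)·21
     = 219/25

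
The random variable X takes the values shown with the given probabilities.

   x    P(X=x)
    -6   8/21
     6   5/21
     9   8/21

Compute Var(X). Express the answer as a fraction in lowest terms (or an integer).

2280/49

E[X] = (8/21)·(-6) + (5/21)·6 + (8/21)·9 = 18/7
E[X²] = (8/21)·36 + (5/21)·36 + (8/21)·81 = 372/7
Var(X) = 372/7 − (18/7)² = 2280/49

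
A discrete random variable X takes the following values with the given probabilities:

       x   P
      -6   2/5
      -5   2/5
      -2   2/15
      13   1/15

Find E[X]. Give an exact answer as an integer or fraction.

-19/5

E[X] = (2/5)·(-6) + (2/5)·(-5) + (2/15)·(-2) + (1/15)·13
     = -19/5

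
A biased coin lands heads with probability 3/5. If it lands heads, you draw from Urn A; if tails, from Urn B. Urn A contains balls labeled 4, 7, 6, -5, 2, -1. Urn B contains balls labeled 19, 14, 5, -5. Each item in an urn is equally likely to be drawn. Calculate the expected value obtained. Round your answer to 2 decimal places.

E[X | Urn A] = (4 + 7 + 6 − 5 + 2 − 1)/6 = 13/6
E[X | Urn B] = (19 + 14 + 5 − 5)/4 = 33/4
E[X] = (3/5)·13/6 + (2/5)·33/4 = 23/5 ≈ 4.60

4.60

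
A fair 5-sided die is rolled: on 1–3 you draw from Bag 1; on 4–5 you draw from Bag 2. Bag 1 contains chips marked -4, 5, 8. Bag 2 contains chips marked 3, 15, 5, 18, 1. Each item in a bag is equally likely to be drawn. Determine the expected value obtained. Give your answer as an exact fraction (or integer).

129/25

E[X | Bag 1] = (-4 + 5 + 8)/3 = 3
E[X | Bag 2] = (3 + 15 + 5 + 18 + 1)/5 = 42/5
E[X] = (3/5)·3 + (2/5)·42/5 = 129/25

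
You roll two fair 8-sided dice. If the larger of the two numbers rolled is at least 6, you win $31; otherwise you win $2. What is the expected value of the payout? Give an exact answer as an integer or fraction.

1259/64 dollars

E[payout] = (25/64)·2 + (39/64)·31 = 1259/64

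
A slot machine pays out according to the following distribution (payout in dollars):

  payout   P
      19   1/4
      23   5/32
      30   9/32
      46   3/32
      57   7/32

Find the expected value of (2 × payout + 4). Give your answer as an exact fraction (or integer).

569/8

E[2x+4] = (1/4)·42 + (5/32)·50 + (9/32)·64 + (3/32)·96 + (7/32)·118
     = 569/8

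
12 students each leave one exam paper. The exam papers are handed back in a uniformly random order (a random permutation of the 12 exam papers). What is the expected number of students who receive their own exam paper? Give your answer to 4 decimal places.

1.0000

Let Xᵢ = 1 if person i gets their own exam paper. For each i, P(Xᵢ=1) = 1/12.
By linearity of expectation, E[X₁+…+X_12] = 12·(1/12) = 1.
≈ 1.0000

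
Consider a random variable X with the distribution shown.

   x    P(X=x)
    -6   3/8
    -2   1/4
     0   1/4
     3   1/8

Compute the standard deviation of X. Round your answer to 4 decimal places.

3.1598

E[X] = -19/8, E[X²] = 125/8
Var(X) = E[X²] − (E[X])² = 125/8 − 361/64 = 639/64
SD(X) = √(639/64) ≈ 3.1598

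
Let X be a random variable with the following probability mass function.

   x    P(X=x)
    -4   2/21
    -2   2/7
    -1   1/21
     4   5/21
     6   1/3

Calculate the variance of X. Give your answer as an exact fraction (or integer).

6488/441

E[X] = (2/21)·(-4) + (2/7)·(-2) + (1/21)·(-1) + (5/21)·4 + (1/3)·6 = 41/21
E[X²] = (2/21)·16 + (2/7)·4 + (1/21)·1 + (5/21)·16 + (1/3)·36 = 389/21
Var(X) = 389/21 − (41/21)² = 6488/441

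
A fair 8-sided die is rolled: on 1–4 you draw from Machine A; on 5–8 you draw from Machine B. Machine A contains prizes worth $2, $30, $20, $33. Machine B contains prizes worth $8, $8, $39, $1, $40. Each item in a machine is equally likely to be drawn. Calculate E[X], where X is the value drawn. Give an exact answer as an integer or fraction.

E[X | Machine A] = (2 + 30 + 20 + 33)/4 = 85/4
E[X | Machine B] = (8 + 8 + 39 + 1 + 40)/5 = 96/5
E[X] = (1/2)·85/4 + (1/2)·96/5 = 809/40

809/40 dollars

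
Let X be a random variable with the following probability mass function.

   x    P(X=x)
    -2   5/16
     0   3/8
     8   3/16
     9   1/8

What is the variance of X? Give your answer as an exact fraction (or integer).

E[X] = (5/16)·(-2) + (3/8)·0 + (3/16)·8 + (1/8)·9 = 2
E[X²] = (5/16)·4 + (3/8)·0 + (3/16)·64 + (1/8)·81 = 187/8
Var(X) = 187/8 − (2)² = 155/8

155/8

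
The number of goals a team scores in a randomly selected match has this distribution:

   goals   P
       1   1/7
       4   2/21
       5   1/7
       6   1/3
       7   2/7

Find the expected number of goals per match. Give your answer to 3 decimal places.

5.238

E[X] = (1/7)·1 + (2/21)·4 + (1/7)·5 + (1/3)·6 + (2/7)·7
     = 110/21 ≈ 5.238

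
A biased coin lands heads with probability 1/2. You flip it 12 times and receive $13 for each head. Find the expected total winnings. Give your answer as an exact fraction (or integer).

E[#heads] = 12·1/2 = 6 (linearity over flips).
E[winnings] = 13·6 = 78.

$78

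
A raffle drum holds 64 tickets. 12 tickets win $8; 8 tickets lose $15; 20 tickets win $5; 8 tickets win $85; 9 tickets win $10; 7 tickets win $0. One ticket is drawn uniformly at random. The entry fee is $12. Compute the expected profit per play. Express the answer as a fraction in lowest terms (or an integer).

39/32 dollars

E[payout] = (12/64)·8 + (8/64)·(-15) + (20/64)·5 + (8/64)·85 + (9/64)·10 + (7/64)·0 = 423/32
Expected profit = 423/32 − 12 = 39/32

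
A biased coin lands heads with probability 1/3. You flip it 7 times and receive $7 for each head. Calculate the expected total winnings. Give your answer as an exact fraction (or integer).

E[#heads] = 7·1/3 = 7/3 (linearity over flips).
E[winnings] = 7·7/3 = 49/3.

49/3 dollars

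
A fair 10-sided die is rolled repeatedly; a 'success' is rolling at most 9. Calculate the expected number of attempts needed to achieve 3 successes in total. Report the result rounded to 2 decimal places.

By linearity (sum of 3 independent geometric waits), E[trials] = 3/p = 3/(9/10) = 10/3.
≈ 3.33

3.33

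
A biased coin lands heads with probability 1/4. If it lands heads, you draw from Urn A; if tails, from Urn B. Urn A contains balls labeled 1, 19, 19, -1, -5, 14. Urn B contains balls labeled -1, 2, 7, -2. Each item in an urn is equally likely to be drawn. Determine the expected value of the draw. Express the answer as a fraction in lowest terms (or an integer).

E[X | Urn A] = (1 + 19 + 19 − 1 − 5 + 14)/6 = 47/6
E[X | Urn B] = (-1 + 2 + 7 − 2)/4 = 3/2
E[X] = (1/4)·47/6 + (3/4)·3/2 = 37/12

37/12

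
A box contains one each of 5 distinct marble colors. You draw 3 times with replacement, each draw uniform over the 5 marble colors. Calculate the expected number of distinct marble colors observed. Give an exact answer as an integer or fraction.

Let Xⱼ=1 if type j appears at least once. P(Xⱼ=1) = 1 − ((5−1)/5)^3 = 61/125.
E[#distinct] = 5·61/125 = 61/25.

61/25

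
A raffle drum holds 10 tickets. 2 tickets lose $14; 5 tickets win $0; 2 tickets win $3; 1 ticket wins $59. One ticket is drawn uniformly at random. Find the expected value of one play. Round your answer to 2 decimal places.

$3.70

E[payout] = (2/10)·(-14) + (5/10)·0 + (2/10)·3 + (1/10)·59 = 37/10
≈ $3.70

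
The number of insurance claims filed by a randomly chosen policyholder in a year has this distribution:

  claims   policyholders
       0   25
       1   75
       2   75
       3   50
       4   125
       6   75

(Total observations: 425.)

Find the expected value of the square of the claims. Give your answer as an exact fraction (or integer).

Total = 425, so P(claims=0) = 25/425, etc.
E[X²] = (1/17)·0 + (3/17)·1 + (3/17)·4 + (2/17)·9 + (5/17)·16 + (3/17)·36
     = 13

13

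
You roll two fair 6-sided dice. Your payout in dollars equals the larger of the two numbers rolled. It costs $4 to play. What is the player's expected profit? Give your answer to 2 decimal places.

$0.47

Distribution of the larger of the two numbers rolled: 1 w.p. 1/36, 2 w.p. 1/12, 3 w.p. 5/36, 4 w.p. 7/36, 5 w.p. 1/4, 6 w.p. 11/36
E[payout] = (1/36)·1 + (1/12)·2 + (5/36)·3 + (7/36)·4 + (1/4)·5 + (11/36)·6 = 161/36
Expected profit = 161/36 − 4 = 17/36 ≈ $0.47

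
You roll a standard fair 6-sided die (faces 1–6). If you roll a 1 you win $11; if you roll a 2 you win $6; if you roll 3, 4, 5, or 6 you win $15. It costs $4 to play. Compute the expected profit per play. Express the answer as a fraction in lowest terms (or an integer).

53/6 dollars

E[payout] = (1/6)·6 + (1/6)·11 + (2/3)·15 = 77/6
Expected profit = 77/6 − 4 = 53/6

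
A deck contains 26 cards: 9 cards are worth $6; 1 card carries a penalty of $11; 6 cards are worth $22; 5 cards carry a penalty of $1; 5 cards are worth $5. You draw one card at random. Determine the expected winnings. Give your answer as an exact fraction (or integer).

E[payout] = (9/26)·6 + (1/26)·(-11) + (6/26)·22 + (5/26)·(-1) + (5/26)·5 = 15/2

15/2 dollars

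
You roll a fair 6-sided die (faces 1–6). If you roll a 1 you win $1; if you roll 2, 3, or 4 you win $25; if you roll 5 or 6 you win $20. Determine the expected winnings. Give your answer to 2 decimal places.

$19.33

E[payout] = (1/6)·1 + (1/3)·20 + (1/2)·25 = 58/3
≈ $19.33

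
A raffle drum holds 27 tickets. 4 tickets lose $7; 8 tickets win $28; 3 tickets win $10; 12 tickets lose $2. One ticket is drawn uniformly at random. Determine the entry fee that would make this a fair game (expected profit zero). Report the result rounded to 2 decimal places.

$7.48

E[payout] = (4/27)·(-7) + (8/27)·28 + (3/27)·10 + (12/27)·(-2) = 202/27
Fair fee = E[payout] = 202/27 ≈ $7.48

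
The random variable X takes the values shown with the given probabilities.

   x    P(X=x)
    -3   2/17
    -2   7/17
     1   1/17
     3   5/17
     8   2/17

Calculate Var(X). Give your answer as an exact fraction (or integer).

3596/289

E[X] = (2/17)·(-3) + (7/17)·(-2) + (1/17)·1 + (5/17)·3 + (2/17)·8 = 12/17
E[X²] = (2/17)·9 + (7/17)·4 + (1/17)·1 + (5/17)·9 + (2/17)·64 = 220/17
Var(X) = 220/17 − (12/17)² = 3596/289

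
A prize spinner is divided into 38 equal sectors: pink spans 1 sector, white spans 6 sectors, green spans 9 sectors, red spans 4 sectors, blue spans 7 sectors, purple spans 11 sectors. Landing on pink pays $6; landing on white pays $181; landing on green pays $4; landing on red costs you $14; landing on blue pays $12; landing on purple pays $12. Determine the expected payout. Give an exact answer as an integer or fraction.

E[payout] = (1/38)·6 + (6/38)·181 + (9/38)·4 + (4/38)·(-14) + (7/38)·12 + (11/38)·12 = 644/19

644/19 dollars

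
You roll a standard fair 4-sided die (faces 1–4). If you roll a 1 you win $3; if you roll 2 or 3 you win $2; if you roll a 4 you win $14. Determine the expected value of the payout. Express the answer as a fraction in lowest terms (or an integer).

21/4 dollars

E[payout] = (1/2)·2 + (1/4)·3 + (1/4)·14 = 21/4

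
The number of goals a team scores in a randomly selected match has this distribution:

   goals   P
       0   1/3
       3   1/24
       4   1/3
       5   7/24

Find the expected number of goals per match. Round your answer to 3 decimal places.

2.917

E[X] = (1/3)·0 + (1/24)·3 + (1/3)·4 + (7/24)·5
     = 35/12 ≈ 2.917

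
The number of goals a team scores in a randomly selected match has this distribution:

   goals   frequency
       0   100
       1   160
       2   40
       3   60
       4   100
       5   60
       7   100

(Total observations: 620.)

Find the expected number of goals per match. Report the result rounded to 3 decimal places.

Total = 620, so P(goals=0) = 100/620, etc.
E[X] = (5/31)·0 + (8/31)·1 + (2/31)·2 + (3/31)·3 + (5/31)·4 + (3/31)·5 + (5/31)·7
     = 91/31 ≈ 2.935

2.935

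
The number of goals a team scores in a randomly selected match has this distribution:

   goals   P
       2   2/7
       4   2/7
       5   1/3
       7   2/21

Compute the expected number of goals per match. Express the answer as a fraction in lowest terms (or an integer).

85/21

E[X] = (2/7)·2 + (2/7)·4 + (1/3)·5 + (2/21)·7
     = 85/21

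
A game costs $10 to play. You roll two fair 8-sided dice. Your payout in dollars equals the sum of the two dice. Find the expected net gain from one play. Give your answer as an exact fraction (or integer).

-$1

Distribution of the sum of the two dice: 2 w.p. 1/64, 3 w.p. 1/32, 4 w.p. 3/64, 5 w.p. 1/16, 6 w.p. 5/64, 7 w.p. 3/32, …
E[payout] = (1/64)·2 + (1/32)·3 + (3/64)·4 + (1/16)·5 + (5/64)·6 + (3/32)·7 + (7/64)·8 + (1/8)·9 + (7/64)·10 + (3/32)·11 + (5/64)·12 + (1/16)·13 + (3/64)·14 + (1/32)·15 + (1/64)·16 = 9
Expected profit = 9 − 10 = -1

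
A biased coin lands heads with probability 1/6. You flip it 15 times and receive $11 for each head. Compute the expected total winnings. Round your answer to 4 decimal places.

$27.5000

E[#heads] = 15·1/6 = 5/2 (linearity over flips).
E[winnings] = 11·5/2 = 55/2.
≈ 27.5000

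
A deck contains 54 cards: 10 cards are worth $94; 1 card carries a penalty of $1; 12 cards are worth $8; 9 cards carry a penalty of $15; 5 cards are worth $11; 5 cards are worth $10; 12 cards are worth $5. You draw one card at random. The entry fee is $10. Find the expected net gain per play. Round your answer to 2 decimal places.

$9.72

E[payout] = (10/54)·94 + (1/54)·(-1) + (12/54)·8 + (9/54)·(-15) + (5/54)·11 + (5/54)·10 + (12/54)·5 = 355/18
Expected profit = 355/18 − 10 = 175/18 ≈ $9.72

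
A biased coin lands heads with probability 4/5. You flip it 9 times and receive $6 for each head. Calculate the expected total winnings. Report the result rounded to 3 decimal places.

$43.200

E[#heads] = 9·4/5 = 36/5 (linearity over flips).
E[winnings] = 6·36/5 = 216/5.
≈ 43.200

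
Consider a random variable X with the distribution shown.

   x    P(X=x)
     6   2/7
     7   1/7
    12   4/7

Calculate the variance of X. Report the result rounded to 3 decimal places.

E[X] = (2/7)·6 + (1/7)·7 + (4/7)·12 = 67/7
E[X²] = (2/7)·36 + (1/7)·49 + (4/7)·144 = 697/7
Var(X) = 697/7 − (67/7)² = 390/49 ≈ 7.959

7.959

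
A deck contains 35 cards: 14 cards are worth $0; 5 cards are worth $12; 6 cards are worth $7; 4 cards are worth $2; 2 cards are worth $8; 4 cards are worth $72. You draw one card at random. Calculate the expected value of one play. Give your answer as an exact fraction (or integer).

E[payout] = (14/35)·0 + (5/35)·12 + (6/35)·7 + (4/35)·2 + (2/35)·8 + (4/35)·72 = 414/35

414/35 dollars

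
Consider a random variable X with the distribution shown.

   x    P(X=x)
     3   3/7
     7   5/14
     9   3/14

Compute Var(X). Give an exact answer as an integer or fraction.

E[X] = (3/7)·3 + (5/14)·7 + (3/14)·9 = 40/7
E[X²] = (3/7)·9 + (5/14)·49 + (3/14)·81 = 271/7
Var(X) = 271/7 − (40/7)² = 297/49

297/49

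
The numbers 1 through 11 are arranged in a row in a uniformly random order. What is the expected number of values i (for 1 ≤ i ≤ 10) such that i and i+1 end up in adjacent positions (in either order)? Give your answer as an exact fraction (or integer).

20/11

For each i ∈ {1,…,10}, let Xᵢ = 1 if i and i+1 are adjacent. P(Xᵢ=1) = 2·(11−1)!/11! = 2/11.
By linearity, E[ΣXᵢ] = (10)·(2/11) = 20/11.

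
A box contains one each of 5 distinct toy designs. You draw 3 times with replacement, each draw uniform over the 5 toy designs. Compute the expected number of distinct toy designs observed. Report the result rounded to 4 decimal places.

2.4400

Let Xⱼ=1 if type j appears at least once. P(Xⱼ=1) = 1 − ((5−1)/5)^3 = 61/125.
E[#distinct] = 5·61/125 = 61/25.
≈ 2.4400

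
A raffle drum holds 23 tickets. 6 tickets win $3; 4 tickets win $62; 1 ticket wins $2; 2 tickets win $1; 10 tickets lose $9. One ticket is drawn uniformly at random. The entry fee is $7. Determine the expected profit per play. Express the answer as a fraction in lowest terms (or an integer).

E[payout] = (6/23)·3 + (4/23)·62 + (1/23)·2 + (2/23)·1 + (10/23)·(-9) = 180/23
Expected profit = 180/23 − 7 = 19/23

19/23 dollars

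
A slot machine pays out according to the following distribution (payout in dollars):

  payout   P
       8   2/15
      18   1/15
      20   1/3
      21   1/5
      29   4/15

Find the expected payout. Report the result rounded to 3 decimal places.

$20.867

E[X] = (2/15)·8 + (1/15)·18 + (1/3)·20 + (1/5)·21 + (4/15)·29
     = 313/15 ≈ 20.867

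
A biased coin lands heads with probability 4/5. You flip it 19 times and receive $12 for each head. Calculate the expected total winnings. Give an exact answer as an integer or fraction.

912/5 dollars

E[#heads] = 19·4/5 = 76/5 (linearity over flips).
E[winnings] = 12·76/5 = 912/5.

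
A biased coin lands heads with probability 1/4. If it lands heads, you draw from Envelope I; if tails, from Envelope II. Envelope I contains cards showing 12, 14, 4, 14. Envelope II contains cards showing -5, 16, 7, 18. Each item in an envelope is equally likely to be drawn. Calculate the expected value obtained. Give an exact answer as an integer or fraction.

19/2

E[X | Envelope I] = (12 + 14 + 4 + 14)/4 = 11
E[X | Envelope II] = (-5 + 16 + 7 + 18)/4 = 9
E[X] = (1/4)·11 + (3/4)·9 = 19/2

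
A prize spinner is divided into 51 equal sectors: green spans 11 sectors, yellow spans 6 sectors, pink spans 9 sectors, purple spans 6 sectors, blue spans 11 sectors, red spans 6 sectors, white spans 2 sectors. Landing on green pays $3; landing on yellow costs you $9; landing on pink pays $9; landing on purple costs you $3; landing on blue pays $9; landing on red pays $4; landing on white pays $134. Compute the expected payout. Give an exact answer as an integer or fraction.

433/51 dollars

E[payout] = (11/51)·3 + (6/51)·(-9) + (9/51)·9 + (6/51)·(-3) + (11/51)·9 + (6/51)·4 + (2/51)·134 = 433/51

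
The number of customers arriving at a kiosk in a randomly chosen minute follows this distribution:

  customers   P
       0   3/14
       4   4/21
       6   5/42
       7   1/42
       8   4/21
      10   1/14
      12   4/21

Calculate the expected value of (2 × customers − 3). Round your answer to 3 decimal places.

9.333

E[2x-3] = (3/14)·(-3) + (4/21)·5 + (5/42)·9 + (1/42)·11 + (4/21)·13 + (1/14)·17 + (4/21)·21
     = 28/3 ≈ 9.333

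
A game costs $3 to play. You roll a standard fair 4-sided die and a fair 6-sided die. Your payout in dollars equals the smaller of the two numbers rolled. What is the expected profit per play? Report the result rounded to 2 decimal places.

Distribution of the smaller of the two numbers rolled: 1 w.p. 3/8, 2 w.p. 7/24, 3 w.p. 5/24, 4 w.p. 1/8
E[payout] = (3/8)·1 + (7/24)·2 + (5/24)·3 + (1/8)·4 = 25/12
Expected profit = 25/12 − 3 = -11/12 ≈ -$0.92

-$0.92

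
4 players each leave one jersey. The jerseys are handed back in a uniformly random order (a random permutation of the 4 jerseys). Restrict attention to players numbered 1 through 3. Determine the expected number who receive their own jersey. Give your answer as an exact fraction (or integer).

Let Xᵢ = 1 if person i gets their own jersey. For each i, P(Xᵢ=1) = 1/4.
By linearity of expectation, E[X₁+…+X_3] = 3·(1/4) = 3/4.

3/4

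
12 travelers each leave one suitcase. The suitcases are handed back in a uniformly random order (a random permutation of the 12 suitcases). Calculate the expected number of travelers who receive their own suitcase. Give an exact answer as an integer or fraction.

1

Let Xᵢ = 1 if person i gets their own suitcase. For each i, P(Xᵢ=1) = 1/12.
By linearity of expectation, E[X₁+…+X_12] = 12·(1/12) = 1.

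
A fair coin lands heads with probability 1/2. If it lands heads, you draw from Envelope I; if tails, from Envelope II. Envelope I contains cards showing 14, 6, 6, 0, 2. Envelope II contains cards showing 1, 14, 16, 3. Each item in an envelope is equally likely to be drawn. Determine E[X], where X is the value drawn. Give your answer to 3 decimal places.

E[X | Envelope I] = (14 + 6 + 6 + 0 + 2)/5 = 28/5
E[X | Envelope II] = (1 + 14 + 16 + 3)/4 = 17/2
E[X] = (1/2)·28/5 + (1/2)·17/2 = 141/20 ≈ 7.050

7.050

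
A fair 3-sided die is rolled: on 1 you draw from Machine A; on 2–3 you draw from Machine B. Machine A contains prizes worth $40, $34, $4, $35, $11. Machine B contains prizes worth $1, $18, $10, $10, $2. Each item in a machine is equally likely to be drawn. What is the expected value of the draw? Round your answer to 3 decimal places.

$13.733

E[X | Machine A] = (40 + 34 + 4 + 35 + 11)/5 = 124/5
E[X | Machine B] = (1 + 18 + 10 + 10 + 2)/5 = 41/5
E[X] = (1/3)·124/5 + (2/3)·41/5 = 206/15 ≈ 13.733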